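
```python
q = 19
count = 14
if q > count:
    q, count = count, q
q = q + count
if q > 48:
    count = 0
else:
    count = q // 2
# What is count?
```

Answer: 16

Derivation:
Trace (tracking count):
q = 19  # -> q = 19
count = 14  # -> count = 14
if q > count:  # condition is True
    q, count = (count, q)  # -> q = 14, count = 19
q = q + count  # -> q = 33
if q > 48:  # condition is False
else:
    count = q // 2  # -> count = 16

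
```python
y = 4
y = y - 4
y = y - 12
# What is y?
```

Answer: -12

Derivation:
Trace (tracking y):
y = 4  # -> y = 4
y = y - 4  # -> y = 0
y = y - 12  # -> y = -12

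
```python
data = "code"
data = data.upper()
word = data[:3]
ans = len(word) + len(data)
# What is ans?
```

Answer: 7

Derivation:
Trace (tracking ans):
data = 'code'  # -> data = 'code'
data = data.upper()  # -> data = 'CODE'
word = data[:3]  # -> word = 'COD'
ans = len(word) + len(data)  # -> ans = 7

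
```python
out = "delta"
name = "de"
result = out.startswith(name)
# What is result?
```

Answer: True

Derivation:
Trace (tracking result):
out = 'delta'  # -> out = 'delta'
name = 'de'  # -> name = 'de'
result = out.startswith(name)  # -> result = True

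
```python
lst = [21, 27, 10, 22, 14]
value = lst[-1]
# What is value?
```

Answer: 14

Derivation:
Trace (tracking value):
lst = [21, 27, 10, 22, 14]  # -> lst = [21, 27, 10, 22, 14]
value = lst[-1]  # -> value = 14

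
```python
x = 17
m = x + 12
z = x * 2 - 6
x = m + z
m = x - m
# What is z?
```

Answer: 28

Derivation:
Trace (tracking z):
x = 17  # -> x = 17
m = x + 12  # -> m = 29
z = x * 2 - 6  # -> z = 28
x = m + z  # -> x = 57
m = x - m  # -> m = 28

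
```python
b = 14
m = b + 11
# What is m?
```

Trace (tracking m):
b = 14  # -> b = 14
m = b + 11  # -> m = 25

Answer: 25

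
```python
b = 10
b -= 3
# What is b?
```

Trace (tracking b):
b = 10  # -> b = 10
b -= 3  # -> b = 7

Answer: 7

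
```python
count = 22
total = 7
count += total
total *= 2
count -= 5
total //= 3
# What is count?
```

Trace (tracking count):
count = 22  # -> count = 22
total = 7  # -> total = 7
count += total  # -> count = 29
total *= 2  # -> total = 14
count -= 5  # -> count = 24
total //= 3  # -> total = 4

Answer: 24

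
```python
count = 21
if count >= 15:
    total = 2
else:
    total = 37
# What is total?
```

Trace (tracking total):
count = 21  # -> count = 21
if count >= 15:  # condition is True
    total = 2  # -> total = 2

Answer: 2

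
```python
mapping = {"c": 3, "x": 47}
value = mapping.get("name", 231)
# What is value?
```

Trace (tracking value):
mapping = {'c': 3, 'x': 47}  # -> mapping = {'c': 3, 'x': 47}
value = mapping.get('name', 231)  # -> value = 231

Answer: 231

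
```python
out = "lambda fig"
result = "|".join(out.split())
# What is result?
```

Answer: 'lambda|fig'

Derivation:
Trace (tracking result):
out = 'lambda fig'  # -> out = 'lambda fig'
result = '|'.join(out.split())  # -> result = 'lambda|fig'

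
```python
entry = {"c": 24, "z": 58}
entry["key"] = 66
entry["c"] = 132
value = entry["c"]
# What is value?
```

Trace (tracking value):
entry = {'c': 24, 'z': 58}  # -> entry = {'c': 24, 'z': 58}
entry['key'] = 66  # -> entry = {'c': 24, 'z': 58, 'key': 66}
entry['c'] = 132  # -> entry = {'c': 132, 'z': 58, 'key': 66}
value = entry['c']  # -> value = 132

Answer: 132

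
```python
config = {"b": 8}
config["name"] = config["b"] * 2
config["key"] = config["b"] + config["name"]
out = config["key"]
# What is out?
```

Trace (tracking out):
config = {'b': 8}  # -> config = {'b': 8}
config['name'] = config['b'] * 2  # -> config = {'b': 8, 'name': 16}
config['key'] = config['b'] + config['name']  # -> config = {'b': 8, 'name': 16, 'key': 24}
out = config['key']  # -> out = 24

Answer: 24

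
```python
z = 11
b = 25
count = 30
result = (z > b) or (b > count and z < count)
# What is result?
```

Trace (tracking result):
z = 11  # -> z = 11
b = 25  # -> b = 25
count = 30  # -> count = 30
result = z > b or (b > count and z < count)  # -> result = False

Answer: False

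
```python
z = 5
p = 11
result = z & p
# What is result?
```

Answer: 1

Derivation:
Trace (tracking result):
z = 5  # -> z = 5
p = 11  # -> p = 11
result = z & p  # -> result = 1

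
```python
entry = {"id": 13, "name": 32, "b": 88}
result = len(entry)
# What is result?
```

Trace (tracking result):
entry = {'id': 13, 'name': 32, 'b': 88}  # -> entry = {'id': 13, 'name': 32, 'b': 88}
result = len(entry)  # -> result = 3

Answer: 3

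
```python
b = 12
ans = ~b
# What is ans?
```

Trace (tracking ans):
b = 12  # -> b = 12
ans = ~b  # -> ans = -13

Answer: -13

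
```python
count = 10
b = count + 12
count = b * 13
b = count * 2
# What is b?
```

Answer: 572

Derivation:
Trace (tracking b):
count = 10  # -> count = 10
b = count + 12  # -> b = 22
count = b * 13  # -> count = 286
b = count * 2  # -> b = 572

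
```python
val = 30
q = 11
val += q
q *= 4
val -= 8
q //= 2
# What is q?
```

Answer: 22

Derivation:
Trace (tracking q):
val = 30  # -> val = 30
q = 11  # -> q = 11
val += q  # -> val = 41
q *= 4  # -> q = 44
val -= 8  # -> val = 33
q //= 2  # -> q = 22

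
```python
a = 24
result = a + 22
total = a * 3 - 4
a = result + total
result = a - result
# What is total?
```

Answer: 68

Derivation:
Trace (tracking total):
a = 24  # -> a = 24
result = a + 22  # -> result = 46
total = a * 3 - 4  # -> total = 68
a = result + total  # -> a = 114
result = a - result  # -> result = 68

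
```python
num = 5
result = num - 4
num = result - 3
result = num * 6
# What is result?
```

Trace (tracking result):
num = 5  # -> num = 5
result = num - 4  # -> result = 1
num = result - 3  # -> num = -2
result = num * 6  # -> result = -12

Answer: -12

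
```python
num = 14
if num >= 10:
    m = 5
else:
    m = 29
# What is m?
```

Trace (tracking m):
num = 14  # -> num = 14
if num >= 10:  # condition is True
    m = 5  # -> m = 5

Answer: 5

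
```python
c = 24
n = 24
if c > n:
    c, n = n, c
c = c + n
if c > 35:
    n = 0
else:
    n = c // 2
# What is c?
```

Answer: 48

Derivation:
Trace (tracking c):
c = 24  # -> c = 24
n = 24  # -> n = 24
if c > n:  # condition is False
c = c + n  # -> c = 48
if c > 35:  # condition is True
    n = 0  # -> n = 0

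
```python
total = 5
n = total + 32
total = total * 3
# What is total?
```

Answer: 15

Derivation:
Trace (tracking total):
total = 5  # -> total = 5
n = total + 32  # -> n = 37
total = total * 3  # -> total = 15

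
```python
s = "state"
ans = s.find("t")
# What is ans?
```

Trace (tracking ans):
s = 'state'  # -> s = 'state'
ans = s.find('t')  # -> ans = 1

Answer: 1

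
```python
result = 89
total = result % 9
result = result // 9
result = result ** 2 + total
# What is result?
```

Trace (tracking result):
result = 89  # -> result = 89
total = result % 9  # -> total = 8
result = result // 9  # -> result = 9
result = result ** 2 + total  # -> result = 89

Answer: 89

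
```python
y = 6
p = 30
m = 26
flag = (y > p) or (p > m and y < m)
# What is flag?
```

Trace (tracking flag):
y = 6  # -> y = 6
p = 30  # -> p = 30
m = 26  # -> m = 26
flag = y > p or (p > m and y < m)  # -> flag = True

Answer: True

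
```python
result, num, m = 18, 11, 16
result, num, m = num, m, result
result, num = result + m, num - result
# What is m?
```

Answer: 18

Derivation:
Trace (tracking m):
result, num, m = (18, 11, 16)  # -> result = 18, num = 11, m = 16
result, num, m = (num, m, result)  # -> result = 11, num = 16, m = 18
result, num = (result + m, num - result)  # -> result = 29, num = 5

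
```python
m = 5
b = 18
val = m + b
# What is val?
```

Trace (tracking val):
m = 5  # -> m = 5
b = 18  # -> b = 18
val = m + b  # -> val = 23

Answer: 23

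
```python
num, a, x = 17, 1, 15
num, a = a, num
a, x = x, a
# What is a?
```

Answer: 15

Derivation:
Trace (tracking a):
num, a, x = (17, 1, 15)  # -> num = 17, a = 1, x = 15
num, a = (a, num)  # -> num = 1, a = 17
a, x = (x, a)  # -> a = 15, x = 17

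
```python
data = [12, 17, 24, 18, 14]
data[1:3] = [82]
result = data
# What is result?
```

Trace (tracking result):
data = [12, 17, 24, 18, 14]  # -> data = [12, 17, 24, 18, 14]
data[1:3] = [82]  # -> data = [12, 82, 18, 14]
result = data  # -> result = [12, 82, 18, 14]

Answer: [12, 82, 18, 14]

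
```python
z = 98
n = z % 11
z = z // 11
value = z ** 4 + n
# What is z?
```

Answer: 8

Derivation:
Trace (tracking z):
z = 98  # -> z = 98
n = z % 11  # -> n = 10
z = z // 11  # -> z = 8
value = z ** 4 + n  # -> value = 4106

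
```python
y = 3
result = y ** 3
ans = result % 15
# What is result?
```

Trace (tracking result):
y = 3  # -> y = 3
result = y ** 3  # -> result = 27
ans = result % 15  # -> ans = 12

Answer: 27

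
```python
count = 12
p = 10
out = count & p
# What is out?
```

Answer: 8

Derivation:
Trace (tracking out):
count = 12  # -> count = 12
p = 10  # -> p = 10
out = count & p  # -> out = 8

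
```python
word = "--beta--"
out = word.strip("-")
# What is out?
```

Answer: 'beta'

Derivation:
Trace (tracking out):
word = '--beta--'  # -> word = '--beta--'
out = word.strip('-')  # -> out = 'beta'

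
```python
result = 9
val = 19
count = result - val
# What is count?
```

Trace (tracking count):
result = 9  # -> result = 9
val = 19  # -> val = 19
count = result - val  # -> count = -10

Answer: -10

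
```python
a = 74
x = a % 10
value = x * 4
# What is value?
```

Trace (tracking value):
a = 74  # -> a = 74
x = a % 10  # -> x = 4
value = x * 4  # -> value = 16

Answer: 16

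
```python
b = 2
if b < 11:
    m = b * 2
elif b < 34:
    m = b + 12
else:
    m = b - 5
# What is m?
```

Trace (tracking m):
b = 2  # -> b = 2
if b < 11:  # condition is True
    m = b * 2  # -> m = 4

Answer: 4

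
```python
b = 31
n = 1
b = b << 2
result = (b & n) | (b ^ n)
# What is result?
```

Answer: 125

Derivation:
Trace (tracking result):
b = 31  # -> b = 31
n = 1  # -> n = 1
b = b << 2  # -> b = 124
result = b & n | b ^ n  # -> result = 125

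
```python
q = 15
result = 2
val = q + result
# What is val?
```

Answer: 17

Derivation:
Trace (tracking val):
q = 15  # -> q = 15
result = 2  # -> result = 2
val = q + result  # -> val = 17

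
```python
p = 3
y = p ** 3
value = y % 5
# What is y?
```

Trace (tracking y):
p = 3  # -> p = 3
y = p ** 3  # -> y = 27
value = y % 5  # -> value = 2

Answer: 27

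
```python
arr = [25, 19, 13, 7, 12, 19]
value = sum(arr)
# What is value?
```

Trace (tracking value):
arr = [25, 19, 13, 7, 12, 19]  # -> arr = [25, 19, 13, 7, 12, 19]
value = sum(arr)  # -> value = 95

Answer: 95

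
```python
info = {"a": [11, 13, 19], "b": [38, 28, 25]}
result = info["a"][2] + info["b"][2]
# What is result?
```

Trace (tracking result):
info = {'a': [11, 13, 19], 'b': [38, 28, 25]}  # -> info = {'a': [11, 13, 19], 'b': [38, 28, 25]}
result = info['a'][2] + info['b'][2]  # -> result = 44

Answer: 44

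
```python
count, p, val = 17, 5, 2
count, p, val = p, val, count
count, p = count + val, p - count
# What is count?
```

Answer: 22

Derivation:
Trace (tracking count):
count, p, val = (17, 5, 2)  # -> count = 17, p = 5, val = 2
count, p, val = (p, val, count)  # -> count = 5, p = 2, val = 17
count, p = (count + val, p - count)  # -> count = 22, p = -3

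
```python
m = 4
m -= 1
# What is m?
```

Trace (tracking m):
m = 4  # -> m = 4
m -= 1  # -> m = 3

Answer: 3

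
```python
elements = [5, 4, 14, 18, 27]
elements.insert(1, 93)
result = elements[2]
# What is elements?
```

Trace (tracking elements):
elements = [5, 4, 14, 18, 27]  # -> elements = [5, 4, 14, 18, 27]
elements.insert(1, 93)  # -> elements = [5, 93, 4, 14, 18, 27]
result = elements[2]  # -> result = 4

Answer: [5, 93, 4, 14, 18, 27]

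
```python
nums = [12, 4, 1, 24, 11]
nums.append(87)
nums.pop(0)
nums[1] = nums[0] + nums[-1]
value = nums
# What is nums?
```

Trace (tracking nums):
nums = [12, 4, 1, 24, 11]  # -> nums = [12, 4, 1, 24, 11]
nums.append(87)  # -> nums = [12, 4, 1, 24, 11, 87]
nums.pop(0)  # -> nums = [4, 1, 24, 11, 87]
nums[1] = nums[0] + nums[-1]  # -> nums = [4, 91, 24, 11, 87]
value = nums  # -> value = [4, 91, 24, 11, 87]

Answer: [4, 91, 24, 11, 87]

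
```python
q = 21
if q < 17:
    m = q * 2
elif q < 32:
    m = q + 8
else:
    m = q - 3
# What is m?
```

Answer: 29

Derivation:
Trace (tracking m):
q = 21  # -> q = 21
if q < 17:  # condition is False
elif q < 32:  # condition is True
    m = q + 8  # -> m = 29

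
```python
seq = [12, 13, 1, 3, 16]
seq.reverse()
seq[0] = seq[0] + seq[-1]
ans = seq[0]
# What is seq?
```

Trace (tracking seq):
seq = [12, 13, 1, 3, 16]  # -> seq = [12, 13, 1, 3, 16]
seq.reverse()  # -> seq = [16, 3, 1, 13, 12]
seq[0] = seq[0] + seq[-1]  # -> seq = [28, 3, 1, 13, 12]
ans = seq[0]  # -> ans = 28

Answer: [28, 3, 1, 13, 12]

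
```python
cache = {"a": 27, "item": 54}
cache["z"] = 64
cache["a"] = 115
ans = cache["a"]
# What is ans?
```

Answer: 115

Derivation:
Trace (tracking ans):
cache = {'a': 27, 'item': 54}  # -> cache = {'a': 27, 'item': 54}
cache['z'] = 64  # -> cache = {'a': 27, 'item': 54, 'z': 64}
cache['a'] = 115  # -> cache = {'a': 115, 'item': 54, 'z': 64}
ans = cache['a']  # -> ans = 115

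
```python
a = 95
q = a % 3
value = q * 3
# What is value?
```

Answer: 6

Derivation:
Trace (tracking value):
a = 95  # -> a = 95
q = a % 3  # -> q = 2
value = q * 3  # -> value = 6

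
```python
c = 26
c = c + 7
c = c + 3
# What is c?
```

Trace (tracking c):
c = 26  # -> c = 26
c = c + 7  # -> c = 33
c = c + 3  # -> c = 36

Answer: 36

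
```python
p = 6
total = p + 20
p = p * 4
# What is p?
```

Trace (tracking p):
p = 6  # -> p = 6
total = p + 20  # -> total = 26
p = p * 4  # -> p = 24

Answer: 24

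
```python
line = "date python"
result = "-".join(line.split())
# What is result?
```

Answer: 'date-python'

Derivation:
Trace (tracking result):
line = 'date python'  # -> line = 'date python'
result = '-'.join(line.split())  # -> result = 'date-python'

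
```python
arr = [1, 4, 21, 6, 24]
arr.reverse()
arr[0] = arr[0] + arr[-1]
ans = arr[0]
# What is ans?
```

Answer: 25

Derivation:
Trace (tracking ans):
arr = [1, 4, 21, 6, 24]  # -> arr = [1, 4, 21, 6, 24]
arr.reverse()  # -> arr = [24, 6, 21, 4, 1]
arr[0] = arr[0] + arr[-1]  # -> arr = [25, 6, 21, 4, 1]
ans = arr[0]  # -> ans = 25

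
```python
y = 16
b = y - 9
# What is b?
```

Answer: 7

Derivation:
Trace (tracking b):
y = 16  # -> y = 16
b = y - 9  # -> b = 7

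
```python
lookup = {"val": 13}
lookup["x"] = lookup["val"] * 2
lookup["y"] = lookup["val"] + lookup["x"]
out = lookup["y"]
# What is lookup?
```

Answer: {'val': 13, 'x': 26, 'y': 39}

Derivation:
Trace (tracking lookup):
lookup = {'val': 13}  # -> lookup = {'val': 13}
lookup['x'] = lookup['val'] * 2  # -> lookup = {'val': 13, 'x': 26}
lookup['y'] = lookup['val'] + lookup['x']  # -> lookup = {'val': 13, 'x': 26, 'y': 39}
out = lookup['y']  # -> out = 39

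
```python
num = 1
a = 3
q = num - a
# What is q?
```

Trace (tracking q):
num = 1  # -> num = 1
a = 3  # -> a = 3
q = num - a  # -> q = -2

Answer: -2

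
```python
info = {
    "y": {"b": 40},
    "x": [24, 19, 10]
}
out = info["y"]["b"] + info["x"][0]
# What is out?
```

Trace (tracking out):
info = {'y': {'b': 40}, 'x': [24, 19, 10]}  # -> info = {'y': {'b': 40}, 'x': [24, 19, 10]}
out = info['y']['b'] + info['x'][0]  # -> out = 64

Answer: 64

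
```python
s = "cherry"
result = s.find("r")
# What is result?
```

Answer: 3

Derivation:
Trace (tracking result):
s = 'cherry'  # -> s = 'cherry'
result = s.find('r')  # -> result = 3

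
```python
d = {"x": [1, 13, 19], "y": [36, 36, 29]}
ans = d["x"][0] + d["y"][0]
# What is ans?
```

Trace (tracking ans):
d = {'x': [1, 13, 19], 'y': [36, 36, 29]}  # -> d = {'x': [1, 13, 19], 'y': [36, 36, 29]}
ans = d['x'][0] + d['y'][0]  # -> ans = 37

Answer: 37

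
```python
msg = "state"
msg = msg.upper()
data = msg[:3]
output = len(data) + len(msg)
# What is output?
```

Answer: 8

Derivation:
Trace (tracking output):
msg = 'state'  # -> msg = 'state'
msg = msg.upper()  # -> msg = 'STATE'
data = msg[:3]  # -> data = 'STA'
output = len(data) + len(msg)  # -> output = 8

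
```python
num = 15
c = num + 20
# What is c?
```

Answer: 35

Derivation:
Trace (tracking c):
num = 15  # -> num = 15
c = num + 20  # -> c = 35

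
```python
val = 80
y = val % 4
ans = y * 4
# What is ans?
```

Answer: 0

Derivation:
Trace (tracking ans):
val = 80  # -> val = 80
y = val % 4  # -> y = 0
ans = y * 4  # -> ans = 0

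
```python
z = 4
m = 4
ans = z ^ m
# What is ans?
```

Trace (tracking ans):
z = 4  # -> z = 4
m = 4  # -> m = 4
ans = z ^ m  # -> ans = 0

Answer: 0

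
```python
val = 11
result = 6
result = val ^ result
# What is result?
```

Trace (tracking result):
val = 11  # -> val = 11
result = 6  # -> result = 6
result = val ^ result  # -> result = 13

Answer: 13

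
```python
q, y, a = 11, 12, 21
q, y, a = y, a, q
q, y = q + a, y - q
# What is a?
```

Answer: 11

Derivation:
Trace (tracking a):
q, y, a = (11, 12, 21)  # -> q = 11, y = 12, a = 21
q, y, a = (y, a, q)  # -> q = 12, y = 21, a = 11
q, y = (q + a, y - q)  # -> q = 23, y = 9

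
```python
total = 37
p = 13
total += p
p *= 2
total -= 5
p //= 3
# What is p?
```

Answer: 8

Derivation:
Trace (tracking p):
total = 37  # -> total = 37
p = 13  # -> p = 13
total += p  # -> total = 50
p *= 2  # -> p = 26
total -= 5  # -> total = 45
p //= 3  # -> p = 8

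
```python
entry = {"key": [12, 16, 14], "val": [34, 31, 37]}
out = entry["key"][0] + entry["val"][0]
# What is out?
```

Trace (tracking out):
entry = {'key': [12, 16, 14], 'val': [34, 31, 37]}  # -> entry = {'key': [12, 16, 14], 'val': [34, 31, 37]}
out = entry['key'][0] + entry['val'][0]  # -> out = 46

Answer: 46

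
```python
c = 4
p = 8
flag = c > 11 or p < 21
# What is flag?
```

Answer: True

Derivation:
Trace (tracking flag):
c = 4  # -> c = 4
p = 8  # -> p = 8
flag = c > 11 or p < 21  # -> flag = True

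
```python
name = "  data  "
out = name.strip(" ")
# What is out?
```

Trace (tracking out):
name = '  data  '  # -> name = '  data  '
out = name.strip(' ')  # -> out = 'data'

Answer: 'data'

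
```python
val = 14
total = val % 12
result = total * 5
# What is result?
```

Answer: 10

Derivation:
Trace (tracking result):
val = 14  # -> val = 14
total = val % 12  # -> total = 2
result = total * 5  # -> result = 10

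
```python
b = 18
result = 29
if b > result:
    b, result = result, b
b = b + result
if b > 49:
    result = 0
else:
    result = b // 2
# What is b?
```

Answer: 47

Derivation:
Trace (tracking b):
b = 18  # -> b = 18
result = 29  # -> result = 29
if b > result:  # condition is False
b = b + result  # -> b = 47
if b > 49:  # condition is False
else:
    result = b // 2  # -> result = 23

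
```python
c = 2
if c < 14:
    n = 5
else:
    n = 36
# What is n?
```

Trace (tracking n):
c = 2  # -> c = 2
if c < 14:  # condition is True
    n = 5  # -> n = 5

Answer: 5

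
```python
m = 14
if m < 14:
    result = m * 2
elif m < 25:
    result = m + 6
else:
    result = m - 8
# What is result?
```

Answer: 20

Derivation:
Trace (tracking result):
m = 14  # -> m = 14
if m < 14:  # condition is False
elif m < 25:  # condition is True
    result = m + 6  # -> result = 20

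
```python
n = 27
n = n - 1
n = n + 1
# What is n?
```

Trace (tracking n):
n = 27  # -> n = 27
n = n - 1  # -> n = 26
n = n + 1  # -> n = 27

Answer: 27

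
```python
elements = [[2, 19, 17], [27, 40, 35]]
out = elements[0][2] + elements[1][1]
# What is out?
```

Trace (tracking out):
elements = [[2, 19, 17], [27, 40, 35]]  # -> elements = [[2, 19, 17], [27, 40, 35]]
out = elements[0][2] + elements[1][1]  # -> out = 57

Answer: 57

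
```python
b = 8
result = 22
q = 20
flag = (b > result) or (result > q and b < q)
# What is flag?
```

Answer: True

Derivation:
Trace (tracking flag):
b = 8  # -> b = 8
result = 22  # -> result = 22
q = 20  # -> q = 20
flag = b > result or (result > q and b < q)  # -> flag = True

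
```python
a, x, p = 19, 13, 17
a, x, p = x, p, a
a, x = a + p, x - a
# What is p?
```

Trace (tracking p):
a, x, p = (19, 13, 17)  # -> a = 19, x = 13, p = 17
a, x, p = (x, p, a)  # -> a = 13, x = 17, p = 19
a, x = (a + p, x - a)  # -> a = 32, x = 4

Answer: 19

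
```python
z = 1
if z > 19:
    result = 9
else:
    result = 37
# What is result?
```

Answer: 37

Derivation:
Trace (tracking result):
z = 1  # -> z = 1
if z > 19:  # condition is False
else:
    result = 37  # -> result = 37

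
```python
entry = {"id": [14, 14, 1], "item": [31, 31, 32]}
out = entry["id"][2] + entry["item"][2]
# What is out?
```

Trace (tracking out):
entry = {'id': [14, 14, 1], 'item': [31, 31, 32]}  # -> entry = {'id': [14, 14, 1], 'item': [31, 31, 32]}
out = entry['id'][2] + entry['item'][2]  # -> out = 33

Answer: 33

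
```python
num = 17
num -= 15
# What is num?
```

Trace (tracking num):
num = 17  # -> num = 17
num -= 15  # -> num = 2

Answer: 2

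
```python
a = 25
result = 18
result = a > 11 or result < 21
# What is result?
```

Trace (tracking result):
a = 25  # -> a = 25
result = 18  # -> result = 18
result = a > 11 or result < 21  # -> result = True

Answer: True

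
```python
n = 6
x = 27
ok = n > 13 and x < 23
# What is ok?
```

Answer: False

Derivation:
Trace (tracking ok):
n = 6  # -> n = 6
x = 27  # -> x = 27
ok = n > 13 and x < 23  # -> ok = False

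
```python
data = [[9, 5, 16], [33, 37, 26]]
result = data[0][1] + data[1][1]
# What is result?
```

Answer: 42

Derivation:
Trace (tracking result):
data = [[9, 5, 16], [33, 37, 26]]  # -> data = [[9, 5, 16], [33, 37, 26]]
result = data[0][1] + data[1][1]  # -> result = 42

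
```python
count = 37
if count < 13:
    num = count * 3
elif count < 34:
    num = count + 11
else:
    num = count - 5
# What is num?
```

Trace (tracking num):
count = 37  # -> count = 37
if count < 13:  # condition is False
elif count < 34:  # condition is False
else:
    num = count - 5  # -> num = 32

Answer: 32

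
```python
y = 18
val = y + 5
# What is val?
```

Answer: 23

Derivation:
Trace (tracking val):
y = 18  # -> y = 18
val = y + 5  # -> val = 23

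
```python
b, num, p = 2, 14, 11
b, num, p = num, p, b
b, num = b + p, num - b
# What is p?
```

Answer: 2

Derivation:
Trace (tracking p):
b, num, p = (2, 14, 11)  # -> b = 2, num = 14, p = 11
b, num, p = (num, p, b)  # -> b = 14, num = 11, p = 2
b, num = (b + p, num - b)  # -> b = 16, num = -3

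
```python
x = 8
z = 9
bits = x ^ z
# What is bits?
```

Trace (tracking bits):
x = 8  # -> x = 8
z = 9  # -> z = 9
bits = x ^ z  # -> bits = 1

Answer: 1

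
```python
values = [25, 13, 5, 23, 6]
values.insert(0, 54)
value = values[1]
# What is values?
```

Answer: [54, 25, 13, 5, 23, 6]

Derivation:
Trace (tracking values):
values = [25, 13, 5, 23, 6]  # -> values = [25, 13, 5, 23, 6]
values.insert(0, 54)  # -> values = [54, 25, 13, 5, 23, 6]
value = values[1]  # -> value = 25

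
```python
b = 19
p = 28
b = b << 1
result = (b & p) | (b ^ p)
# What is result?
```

Trace (tracking result):
b = 19  # -> b = 19
p = 28  # -> p = 28
b = b << 1  # -> b = 38
result = b & p | b ^ p  # -> result = 62

Answer: 62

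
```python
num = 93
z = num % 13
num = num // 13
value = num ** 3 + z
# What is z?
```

Answer: 2

Derivation:
Trace (tracking z):
num = 93  # -> num = 93
z = num % 13  # -> z = 2
num = num // 13  # -> num = 7
value = num ** 3 + z  # -> value = 345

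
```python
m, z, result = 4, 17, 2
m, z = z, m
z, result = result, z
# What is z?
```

Trace (tracking z):
m, z, result = (4, 17, 2)  # -> m = 4, z = 17, result = 2
m, z = (z, m)  # -> m = 17, z = 4
z, result = (result, z)  # -> z = 2, result = 4

Answer: 2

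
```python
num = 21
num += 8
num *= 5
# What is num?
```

Trace (tracking num):
num = 21  # -> num = 21
num += 8  # -> num = 29
num *= 5  # -> num = 145

Answer: 145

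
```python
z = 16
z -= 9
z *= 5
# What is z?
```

Answer: 35

Derivation:
Trace (tracking z):
z = 16  # -> z = 16
z -= 9  # -> z = 7
z *= 5  # -> z = 35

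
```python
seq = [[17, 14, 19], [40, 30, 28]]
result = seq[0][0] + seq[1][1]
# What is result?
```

Trace (tracking result):
seq = [[17, 14, 19], [40, 30, 28]]  # -> seq = [[17, 14, 19], [40, 30, 28]]
result = seq[0][0] + seq[1][1]  # -> result = 47

Answer: 47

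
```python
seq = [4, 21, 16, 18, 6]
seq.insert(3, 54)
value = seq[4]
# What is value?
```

Answer: 18

Derivation:
Trace (tracking value):
seq = [4, 21, 16, 18, 6]  # -> seq = [4, 21, 16, 18, 6]
seq.insert(3, 54)  # -> seq = [4, 21, 16, 54, 18, 6]
value = seq[4]  # -> value = 18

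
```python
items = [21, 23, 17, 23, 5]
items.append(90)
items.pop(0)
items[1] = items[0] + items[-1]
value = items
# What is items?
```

Trace (tracking items):
items = [21, 23, 17, 23, 5]  # -> items = [21, 23, 17, 23, 5]
items.append(90)  # -> items = [21, 23, 17, 23, 5, 90]
items.pop(0)  # -> items = [23, 17, 23, 5, 90]
items[1] = items[0] + items[-1]  # -> items = [23, 113, 23, 5, 90]
value = items  # -> value = [23, 113, 23, 5, 90]

Answer: [23, 113, 23, 5, 90]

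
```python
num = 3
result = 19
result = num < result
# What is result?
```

Trace (tracking result):
num = 3  # -> num = 3
result = 19  # -> result = 19
result = num < result  # -> result = True

Answer: True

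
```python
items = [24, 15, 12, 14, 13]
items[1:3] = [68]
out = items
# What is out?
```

Answer: [24, 68, 14, 13]

Derivation:
Trace (tracking out):
items = [24, 15, 12, 14, 13]  # -> items = [24, 15, 12, 14, 13]
items[1:3] = [68]  # -> items = [24, 68, 14, 13]
out = items  # -> out = [24, 68, 14, 13]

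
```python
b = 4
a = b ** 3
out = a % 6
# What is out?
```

Answer: 4

Derivation:
Trace (tracking out):
b = 4  # -> b = 4
a = b ** 3  # -> a = 64
out = a % 6  # -> out = 4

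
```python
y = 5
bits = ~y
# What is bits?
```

Trace (tracking bits):
y = 5  # -> y = 5
bits = ~y  # -> bits = -6

Answer: -6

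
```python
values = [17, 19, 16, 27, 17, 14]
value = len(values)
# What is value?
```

Trace (tracking value):
values = [17, 19, 16, 27, 17, 14]  # -> values = [17, 19, 16, 27, 17, 14]
value = len(values)  # -> value = 6

Answer: 6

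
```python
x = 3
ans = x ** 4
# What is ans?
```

Trace (tracking ans):
x = 3  # -> x = 3
ans = x ** 4  # -> ans = 81

Answer: 81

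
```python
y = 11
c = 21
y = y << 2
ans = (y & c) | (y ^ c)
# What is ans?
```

Trace (tracking ans):
y = 11  # -> y = 11
c = 21  # -> c = 21
y = y << 2  # -> y = 44
ans = y & c | y ^ c  # -> ans = 61

Answer: 61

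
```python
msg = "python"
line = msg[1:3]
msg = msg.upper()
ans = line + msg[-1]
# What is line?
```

Trace (tracking line):
msg = 'python'  # -> msg = 'python'
line = msg[1:3]  # -> line = 'yt'
msg = msg.upper()  # -> msg = 'PYTHON'
ans = line + msg[-1]  # -> ans = 'ytN'

Answer: 'yt'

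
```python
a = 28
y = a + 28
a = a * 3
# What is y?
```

Answer: 56

Derivation:
Trace (tracking y):
a = 28  # -> a = 28
y = a + 28  # -> y = 56
a = a * 3  # -> a = 84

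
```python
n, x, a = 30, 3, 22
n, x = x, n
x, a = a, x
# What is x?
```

Answer: 22

Derivation:
Trace (tracking x):
n, x, a = (30, 3, 22)  # -> n = 30, x = 3, a = 22
n, x = (x, n)  # -> n = 3, x = 30
x, a = (a, x)  # -> x = 22, a = 30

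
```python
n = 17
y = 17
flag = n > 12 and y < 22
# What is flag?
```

Answer: True

Derivation:
Trace (tracking flag):
n = 17  # -> n = 17
y = 17  # -> y = 17
flag = n > 12 and y < 22  # -> flag = True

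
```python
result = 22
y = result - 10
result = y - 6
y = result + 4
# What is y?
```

Trace (tracking y):
result = 22  # -> result = 22
y = result - 10  # -> y = 12
result = y - 6  # -> result = 6
y = result + 4  # -> y = 10

Answer: 10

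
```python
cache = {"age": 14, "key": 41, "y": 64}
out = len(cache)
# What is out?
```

Answer: 3

Derivation:
Trace (tracking out):
cache = {'age': 14, 'key': 41, 'y': 64}  # -> cache = {'age': 14, 'key': 41, 'y': 64}
out = len(cache)  # -> out = 3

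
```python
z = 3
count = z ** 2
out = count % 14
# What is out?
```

Trace (tracking out):
z = 3  # -> z = 3
count = z ** 2  # -> count = 9
out = count % 14  # -> out = 9

Answer: 9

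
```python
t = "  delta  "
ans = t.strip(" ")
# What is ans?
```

Answer: 'delta'

Derivation:
Trace (tracking ans):
t = '  delta  '  # -> t = '  delta  '
ans = t.strip(' ')  # -> ans = 'delta'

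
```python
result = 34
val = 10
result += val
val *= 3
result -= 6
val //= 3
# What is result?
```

Answer: 38

Derivation:
Trace (tracking result):
result = 34  # -> result = 34
val = 10  # -> val = 10
result += val  # -> result = 44
val *= 3  # -> val = 30
result -= 6  # -> result = 38
val //= 3  # -> val = 10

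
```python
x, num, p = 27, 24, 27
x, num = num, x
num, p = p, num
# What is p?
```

Answer: 27

Derivation:
Trace (tracking p):
x, num, p = (27, 24, 27)  # -> x = 27, num = 24, p = 27
x, num = (num, x)  # -> x = 24, num = 27
num, p = (p, num)  # -> num = 27, p = 27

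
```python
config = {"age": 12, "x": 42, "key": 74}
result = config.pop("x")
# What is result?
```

Answer: 42

Derivation:
Trace (tracking result):
config = {'age': 12, 'x': 42, 'key': 74}  # -> config = {'age': 12, 'x': 42, 'key': 74}
result = config.pop('x')  # -> result = 42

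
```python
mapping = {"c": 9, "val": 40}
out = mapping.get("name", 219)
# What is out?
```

Answer: 219

Derivation:
Trace (tracking out):
mapping = {'c': 9, 'val': 40}  # -> mapping = {'c': 9, 'val': 40}
out = mapping.get('name', 219)  # -> out = 219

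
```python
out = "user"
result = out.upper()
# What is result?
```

Trace (tracking result):
out = 'user'  # -> out = 'user'
result = out.upper()  # -> result = 'USER'

Answer: 'USER'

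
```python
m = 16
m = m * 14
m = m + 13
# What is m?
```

Answer: 237

Derivation:
Trace (tracking m):
m = 16  # -> m = 16
m = m * 14  # -> m = 224
m = m + 13  # -> m = 237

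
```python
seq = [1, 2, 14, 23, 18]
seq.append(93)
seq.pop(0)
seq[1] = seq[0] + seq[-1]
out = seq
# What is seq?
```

Trace (tracking seq):
seq = [1, 2, 14, 23, 18]  # -> seq = [1, 2, 14, 23, 18]
seq.append(93)  # -> seq = [1, 2, 14, 23, 18, 93]
seq.pop(0)  # -> seq = [2, 14, 23, 18, 93]
seq[1] = seq[0] + seq[-1]  # -> seq = [2, 95, 23, 18, 93]
out = seq  # -> out = [2, 95, 23, 18, 93]

Answer: [2, 95, 23, 18, 93]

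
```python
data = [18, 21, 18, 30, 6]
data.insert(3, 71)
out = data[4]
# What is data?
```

Trace (tracking data):
data = [18, 21, 18, 30, 6]  # -> data = [18, 21, 18, 30, 6]
data.insert(3, 71)  # -> data = [18, 21, 18, 71, 30, 6]
out = data[4]  # -> out = 30

Answer: [18, 21, 18, 71, 30, 6]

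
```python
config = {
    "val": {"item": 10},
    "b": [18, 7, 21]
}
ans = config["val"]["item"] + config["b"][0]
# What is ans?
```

Answer: 28

Derivation:
Trace (tracking ans):
config = {'val': {'item': 10}, 'b': [18, 7, 21]}  # -> config = {'val': {'item': 10}, 'b': [18, 7, 21]}
ans = config['val']['item'] + config['b'][0]  # -> ans = 28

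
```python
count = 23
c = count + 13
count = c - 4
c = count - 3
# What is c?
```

Answer: 29

Derivation:
Trace (tracking c):
count = 23  # -> count = 23
c = count + 13  # -> c = 36
count = c - 4  # -> count = 32
c = count - 3  # -> c = 29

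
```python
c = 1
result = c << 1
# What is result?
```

Trace (tracking result):
c = 1  # -> c = 1
result = c << 1  # -> result = 2

Answer: 2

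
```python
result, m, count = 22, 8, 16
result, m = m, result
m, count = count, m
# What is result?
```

Trace (tracking result):
result, m, count = (22, 8, 16)  # -> result = 22, m = 8, count = 16
result, m = (m, result)  # -> result = 8, m = 22
m, count = (count, m)  # -> m = 16, count = 22

Answer: 8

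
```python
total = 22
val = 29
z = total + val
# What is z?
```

Answer: 51

Derivation:
Trace (tracking z):
total = 22  # -> total = 22
val = 29  # -> val = 29
z = total + val  # -> z = 51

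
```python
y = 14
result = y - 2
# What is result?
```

Answer: 12

Derivation:
Trace (tracking result):
y = 14  # -> y = 14
result = y - 2  # -> result = 12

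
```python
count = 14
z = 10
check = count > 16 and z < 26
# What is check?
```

Answer: False

Derivation:
Trace (tracking check):
count = 14  # -> count = 14
z = 10  # -> z = 10
check = count > 16 and z < 26  # -> check = False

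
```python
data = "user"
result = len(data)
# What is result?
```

Answer: 4

Derivation:
Trace (tracking result):
data = 'user'  # -> data = 'user'
result = len(data)  # -> result = 4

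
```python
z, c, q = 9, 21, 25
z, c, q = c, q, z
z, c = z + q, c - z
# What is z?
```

Answer: 30

Derivation:
Trace (tracking z):
z, c, q = (9, 21, 25)  # -> z = 9, c = 21, q = 25
z, c, q = (c, q, z)  # -> z = 21, c = 25, q = 9
z, c = (z + q, c - z)  # -> z = 30, c = 4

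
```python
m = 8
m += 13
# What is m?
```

Answer: 21

Derivation:
Trace (tracking m):
m = 8  # -> m = 8
m += 13  # -> m = 21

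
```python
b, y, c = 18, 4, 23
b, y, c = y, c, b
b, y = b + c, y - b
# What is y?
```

Answer: 19

Derivation:
Trace (tracking y):
b, y, c = (18, 4, 23)  # -> b = 18, y = 4, c = 23
b, y, c = (y, c, b)  # -> b = 4, y = 23, c = 18
b, y = (b + c, y - b)  # -> b = 22, y = 19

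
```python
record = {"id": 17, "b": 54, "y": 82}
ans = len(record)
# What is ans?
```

Answer: 3

Derivation:
Trace (tracking ans):
record = {'id': 17, 'b': 54, 'y': 82}  # -> record = {'id': 17, 'b': 54, 'y': 82}
ans = len(record)  # -> ans = 3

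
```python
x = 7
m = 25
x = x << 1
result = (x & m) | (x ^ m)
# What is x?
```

Trace (tracking x):
x = 7  # -> x = 7
m = 25  # -> m = 25
x = x << 1  # -> x = 14
result = x & m | x ^ m  # -> result = 31

Answer: 14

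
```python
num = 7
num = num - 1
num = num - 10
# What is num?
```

Trace (tracking num):
num = 7  # -> num = 7
num = num - 1  # -> num = 6
num = num - 10  # -> num = -4

Answer: -4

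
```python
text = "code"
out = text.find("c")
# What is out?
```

Trace (tracking out):
text = 'code'  # -> text = 'code'
out = text.find('c')  # -> out = 0

Answer: 0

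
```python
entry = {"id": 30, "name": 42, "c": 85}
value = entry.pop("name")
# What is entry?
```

Trace (tracking entry):
entry = {'id': 30, 'name': 42, 'c': 85}  # -> entry = {'id': 30, 'name': 42, 'c': 85}
value = entry.pop('name')  # -> value = 42

Answer: {'id': 30, 'c': 85}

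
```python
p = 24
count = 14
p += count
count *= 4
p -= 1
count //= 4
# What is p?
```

Trace (tracking p):
p = 24  # -> p = 24
count = 14  # -> count = 14
p += count  # -> p = 38
count *= 4  # -> count = 56
p -= 1  # -> p = 37
count //= 4  # -> count = 14

Answer: 37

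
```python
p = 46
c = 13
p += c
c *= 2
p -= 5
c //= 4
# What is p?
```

Answer: 54

Derivation:
Trace (tracking p):
p = 46  # -> p = 46
c = 13  # -> c = 13
p += c  # -> p = 59
c *= 2  # -> c = 26
p -= 5  # -> p = 54
c //= 4  # -> c = 6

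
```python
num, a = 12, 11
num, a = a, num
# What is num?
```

Trace (tracking num):
num, a = (12, 11)  # -> num = 12, a = 11
num, a = (a, num)  # -> num = 11, a = 12

Answer: 11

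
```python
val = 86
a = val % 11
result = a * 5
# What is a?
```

Trace (tracking a):
val = 86  # -> val = 86
a = val % 11  # -> a = 9
result = a * 5  # -> result = 45

Answer: 9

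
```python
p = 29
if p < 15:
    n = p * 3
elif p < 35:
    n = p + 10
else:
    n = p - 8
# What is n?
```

Answer: 39

Derivation:
Trace (tracking n):
p = 29  # -> p = 29
if p < 15:  # condition is False
elif p < 35:  # condition is True
    n = p + 10  # -> n = 39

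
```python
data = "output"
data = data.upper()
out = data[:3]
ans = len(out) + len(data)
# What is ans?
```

Trace (tracking ans):
data = 'output'  # -> data = 'output'
data = data.upper()  # -> data = 'OUTPUT'
out = data[:3]  # -> out = 'OUT'
ans = len(out) + len(data)  # -> ans = 9

Answer: 9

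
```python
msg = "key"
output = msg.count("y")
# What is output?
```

Trace (tracking output):
msg = 'key'  # -> msg = 'key'
output = msg.count('y')  # -> output = 1

Answer: 1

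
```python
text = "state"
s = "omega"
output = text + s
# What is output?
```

Answer: 'stateomega'

Derivation:
Trace (tracking output):
text = 'state'  # -> text = 'state'
s = 'omega'  # -> s = 'omega'
output = text + s  # -> output = 'stateomega'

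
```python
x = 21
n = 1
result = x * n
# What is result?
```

Answer: 21

Derivation:
Trace (tracking result):
x = 21  # -> x = 21
n = 1  # -> n = 1
result = x * n  # -> result = 21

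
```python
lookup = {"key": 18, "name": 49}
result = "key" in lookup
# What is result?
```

Answer: True

Derivation:
Trace (tracking result):
lookup = {'key': 18, 'name': 49}  # -> lookup = {'key': 18, 'name': 49}
result = 'key' in lookup  # -> result = True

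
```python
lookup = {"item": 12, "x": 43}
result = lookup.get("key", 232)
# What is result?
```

Answer: 232

Derivation:
Trace (tracking result):
lookup = {'item': 12, 'x': 43}  # -> lookup = {'item': 12, 'x': 43}
result = lookup.get('key', 232)  # -> result = 232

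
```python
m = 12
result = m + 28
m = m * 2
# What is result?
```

Trace (tracking result):
m = 12  # -> m = 12
result = m + 28  # -> result = 40
m = m * 2  # -> m = 24

Answer: 40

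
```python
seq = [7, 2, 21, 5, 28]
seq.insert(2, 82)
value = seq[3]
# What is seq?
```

Trace (tracking seq):
seq = [7, 2, 21, 5, 28]  # -> seq = [7, 2, 21, 5, 28]
seq.insert(2, 82)  # -> seq = [7, 2, 82, 21, 5, 28]
value = seq[3]  # -> value = 21

Answer: [7, 2, 82, 21, 5, 28]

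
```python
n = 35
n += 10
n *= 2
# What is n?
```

Answer: 90

Derivation:
Trace (tracking n):
n = 35  # -> n = 35
n += 10  # -> n = 45
n *= 2  # -> n = 90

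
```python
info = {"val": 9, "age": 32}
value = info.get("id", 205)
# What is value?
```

Trace (tracking value):
info = {'val': 9, 'age': 32}  # -> info = {'val': 9, 'age': 32}
value = info.get('id', 205)  # -> value = 205

Answer: 205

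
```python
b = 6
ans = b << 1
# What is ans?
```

Trace (tracking ans):
b = 6  # -> b = 6
ans = b << 1  # -> ans = 12

Answer: 12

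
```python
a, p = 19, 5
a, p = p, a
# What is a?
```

Answer: 5

Derivation:
Trace (tracking a):
a, p = (19, 5)  # -> a = 19, p = 5
a, p = (p, a)  # -> a = 5, p = 19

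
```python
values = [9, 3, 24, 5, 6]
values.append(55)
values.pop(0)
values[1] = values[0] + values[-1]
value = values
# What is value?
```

Answer: [3, 58, 5, 6, 55]

Derivation:
Trace (tracking value):
values = [9, 3, 24, 5, 6]  # -> values = [9, 3, 24, 5, 6]
values.append(55)  # -> values = [9, 3, 24, 5, 6, 55]
values.pop(0)  # -> values = [3, 24, 5, 6, 55]
values[1] = values[0] + values[-1]  # -> values = [3, 58, 5, 6, 55]
value = values  # -> value = [3, 58, 5, 6, 55]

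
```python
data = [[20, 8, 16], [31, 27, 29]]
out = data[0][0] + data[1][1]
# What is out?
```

Answer: 47

Derivation:
Trace (tracking out):
data = [[20, 8, 16], [31, 27, 29]]  # -> data = [[20, 8, 16], [31, 27, 29]]
out = data[0][0] + data[1][1]  # -> out = 47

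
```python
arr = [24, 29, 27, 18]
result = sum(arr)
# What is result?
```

Trace (tracking result):
arr = [24, 29, 27, 18]  # -> arr = [24, 29, 27, 18]
result = sum(arr)  # -> result = 98

Answer: 98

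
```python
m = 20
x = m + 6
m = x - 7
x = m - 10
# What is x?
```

Trace (tracking x):
m = 20  # -> m = 20
x = m + 6  # -> x = 26
m = x - 7  # -> m = 19
x = m - 10  # -> x = 9

Answer: 9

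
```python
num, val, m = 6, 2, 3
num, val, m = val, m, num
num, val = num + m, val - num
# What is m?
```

Trace (tracking m):
num, val, m = (6, 2, 3)  # -> num = 6, val = 2, m = 3
num, val, m = (val, m, num)  # -> num = 2, val = 3, m = 6
num, val = (num + m, val - num)  # -> num = 8, val = 1

Answer: 6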